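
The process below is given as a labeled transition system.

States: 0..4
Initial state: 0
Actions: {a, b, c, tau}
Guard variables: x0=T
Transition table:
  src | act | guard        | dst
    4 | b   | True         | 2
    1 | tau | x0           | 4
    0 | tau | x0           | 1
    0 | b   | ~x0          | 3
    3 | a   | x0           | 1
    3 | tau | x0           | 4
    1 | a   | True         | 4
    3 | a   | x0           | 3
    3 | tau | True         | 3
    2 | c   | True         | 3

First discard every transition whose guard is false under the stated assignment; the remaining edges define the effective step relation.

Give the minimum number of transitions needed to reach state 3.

Breadth-first toward 3:
  Layer 0: {0}
  Layer 1: {1}
  Layer 2: {4}
  Layer 3: {2}
  Layer 4: {3}
3 enters at depth 4; path tau·a·b·c

Answer: 4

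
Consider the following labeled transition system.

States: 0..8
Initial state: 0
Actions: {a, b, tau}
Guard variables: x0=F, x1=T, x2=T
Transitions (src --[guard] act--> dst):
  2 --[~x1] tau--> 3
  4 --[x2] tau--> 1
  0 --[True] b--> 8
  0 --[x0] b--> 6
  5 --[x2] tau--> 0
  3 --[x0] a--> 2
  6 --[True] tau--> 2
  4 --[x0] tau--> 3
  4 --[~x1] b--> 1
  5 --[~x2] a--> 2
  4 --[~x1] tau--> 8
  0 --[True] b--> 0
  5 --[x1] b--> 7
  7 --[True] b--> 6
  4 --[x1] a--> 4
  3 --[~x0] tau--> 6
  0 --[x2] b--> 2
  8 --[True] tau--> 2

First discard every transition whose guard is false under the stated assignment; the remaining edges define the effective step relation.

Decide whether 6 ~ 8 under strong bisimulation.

Answer: BISIMILAR

Trace:
Bisimulation quotient by refinement:
  π0 = {{0,1,2,3,4,5,6,7,8}}
  π1 = {{0,7},{1,2},{3,6,8},{4},{5}}
  π2 = {{0},{1,2},{3},{4},{5},{6,8},{7}}
Fixed point at round 3; 7 class(es).
class of 6: {6,8}; class of 8: {6,8}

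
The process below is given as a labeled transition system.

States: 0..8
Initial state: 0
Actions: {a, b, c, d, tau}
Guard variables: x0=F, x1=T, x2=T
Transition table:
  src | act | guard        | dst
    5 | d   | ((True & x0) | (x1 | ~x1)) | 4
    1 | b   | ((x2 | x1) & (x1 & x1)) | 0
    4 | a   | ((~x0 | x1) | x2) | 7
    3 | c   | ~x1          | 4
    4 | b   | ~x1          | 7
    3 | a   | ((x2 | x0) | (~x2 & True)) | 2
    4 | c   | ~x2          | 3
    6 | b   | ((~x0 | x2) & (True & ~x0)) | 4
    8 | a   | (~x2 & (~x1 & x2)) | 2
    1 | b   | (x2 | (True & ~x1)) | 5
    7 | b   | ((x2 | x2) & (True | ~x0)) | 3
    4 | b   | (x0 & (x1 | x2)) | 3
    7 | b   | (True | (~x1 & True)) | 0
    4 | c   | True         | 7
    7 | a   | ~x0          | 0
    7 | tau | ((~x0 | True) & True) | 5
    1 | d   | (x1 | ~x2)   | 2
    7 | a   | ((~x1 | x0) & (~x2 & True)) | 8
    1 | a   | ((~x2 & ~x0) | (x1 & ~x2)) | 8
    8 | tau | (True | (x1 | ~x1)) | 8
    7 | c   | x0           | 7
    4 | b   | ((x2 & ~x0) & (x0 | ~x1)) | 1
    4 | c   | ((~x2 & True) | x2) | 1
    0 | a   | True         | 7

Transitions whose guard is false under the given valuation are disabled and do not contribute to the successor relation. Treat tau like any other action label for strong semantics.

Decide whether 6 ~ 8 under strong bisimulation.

Bisimulation quotient by refinement:
  P[0] = {{0,1,2,3,4,5,6,7,8}}
  P[1] = {{0,3},{1},{2},{4},{5},{6},{7},{8}}
  P[2] = {{0},{1},{2},{3},{4},{5},{6},{7},{8}}
Fixed point at round 3; 9 class(es).
6∈{6}, 8∈{8}

Answer: NOT BISIMILAR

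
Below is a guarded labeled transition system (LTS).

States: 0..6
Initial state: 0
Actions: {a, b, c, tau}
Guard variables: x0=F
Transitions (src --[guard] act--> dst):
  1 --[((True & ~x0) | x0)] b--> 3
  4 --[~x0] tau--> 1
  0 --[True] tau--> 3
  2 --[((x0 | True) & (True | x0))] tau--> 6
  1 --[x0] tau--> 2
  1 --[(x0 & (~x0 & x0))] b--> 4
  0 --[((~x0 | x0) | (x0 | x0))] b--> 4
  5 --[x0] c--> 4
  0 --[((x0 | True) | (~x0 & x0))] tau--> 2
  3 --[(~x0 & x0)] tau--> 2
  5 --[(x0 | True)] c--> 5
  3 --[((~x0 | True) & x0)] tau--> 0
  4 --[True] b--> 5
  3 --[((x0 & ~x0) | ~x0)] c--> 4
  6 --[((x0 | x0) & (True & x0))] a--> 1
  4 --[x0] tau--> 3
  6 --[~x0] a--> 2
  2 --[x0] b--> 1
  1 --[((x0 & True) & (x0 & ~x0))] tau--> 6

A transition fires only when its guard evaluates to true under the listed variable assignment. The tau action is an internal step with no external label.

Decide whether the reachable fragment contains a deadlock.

Reach set: {0,1,2,3,4,5,6}
  0: b→4  tau→2  tau→3  [3 exit(s)]
  1: b→3  [1 exit(s)]
  2: tau→6  [1 exit(s)]
  3: c→4  [1 exit(s)]
  4: b→5  tau→1  [2 exit(s)]
  5: c→5  [1 exit(s)]
  6: a→2  [1 exit(s)]

Answer: DEADLOCK-FREE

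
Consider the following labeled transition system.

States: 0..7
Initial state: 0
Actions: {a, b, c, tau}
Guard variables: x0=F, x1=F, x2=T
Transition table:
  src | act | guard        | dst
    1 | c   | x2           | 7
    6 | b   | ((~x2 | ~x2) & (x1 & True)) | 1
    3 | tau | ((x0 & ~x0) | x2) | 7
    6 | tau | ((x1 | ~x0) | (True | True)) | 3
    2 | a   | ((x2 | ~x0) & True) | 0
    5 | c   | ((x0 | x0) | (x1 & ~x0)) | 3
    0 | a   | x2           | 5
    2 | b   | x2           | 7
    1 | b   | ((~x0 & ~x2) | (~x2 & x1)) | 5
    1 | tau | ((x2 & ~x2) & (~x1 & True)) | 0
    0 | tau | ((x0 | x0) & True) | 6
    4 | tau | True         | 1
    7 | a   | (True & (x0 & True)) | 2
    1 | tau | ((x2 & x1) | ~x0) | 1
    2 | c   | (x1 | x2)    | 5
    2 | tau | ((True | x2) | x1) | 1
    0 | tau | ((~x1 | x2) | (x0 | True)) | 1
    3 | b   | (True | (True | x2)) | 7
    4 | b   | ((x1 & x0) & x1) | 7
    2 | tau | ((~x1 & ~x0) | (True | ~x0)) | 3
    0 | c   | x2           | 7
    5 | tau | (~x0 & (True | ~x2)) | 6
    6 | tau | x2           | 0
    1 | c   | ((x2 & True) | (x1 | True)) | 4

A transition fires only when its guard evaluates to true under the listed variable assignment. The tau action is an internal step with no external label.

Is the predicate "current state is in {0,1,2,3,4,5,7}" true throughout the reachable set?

Answer: INVARIANT VIOLATED at state 6

Trace:
Allowed set {0,1,2,3,4,5,7}
Reachable = {0,1,3,4,5,6,7}
  0: safe
  1: safe
  3: safe
  4: safe
  5: safe
  6: ✗ unsafe
  7: safe
witness against invariant: a·tau → 6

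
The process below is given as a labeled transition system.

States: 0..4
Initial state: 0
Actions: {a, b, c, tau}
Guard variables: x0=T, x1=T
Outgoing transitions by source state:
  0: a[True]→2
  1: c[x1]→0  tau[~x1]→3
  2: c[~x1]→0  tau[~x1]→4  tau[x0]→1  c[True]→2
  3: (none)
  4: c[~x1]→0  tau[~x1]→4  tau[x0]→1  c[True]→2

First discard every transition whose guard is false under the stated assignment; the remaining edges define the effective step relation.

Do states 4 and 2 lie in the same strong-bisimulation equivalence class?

Bisimulation quotient by refinement:
  round 0: {{0,1,2,3,4}}
  round 1: {{0},{1},{2,4},{3}}
Fixed point at round 2; 4 class(es).
4∈{2,4}, 2∈{2,4}

Answer: BISIMILAR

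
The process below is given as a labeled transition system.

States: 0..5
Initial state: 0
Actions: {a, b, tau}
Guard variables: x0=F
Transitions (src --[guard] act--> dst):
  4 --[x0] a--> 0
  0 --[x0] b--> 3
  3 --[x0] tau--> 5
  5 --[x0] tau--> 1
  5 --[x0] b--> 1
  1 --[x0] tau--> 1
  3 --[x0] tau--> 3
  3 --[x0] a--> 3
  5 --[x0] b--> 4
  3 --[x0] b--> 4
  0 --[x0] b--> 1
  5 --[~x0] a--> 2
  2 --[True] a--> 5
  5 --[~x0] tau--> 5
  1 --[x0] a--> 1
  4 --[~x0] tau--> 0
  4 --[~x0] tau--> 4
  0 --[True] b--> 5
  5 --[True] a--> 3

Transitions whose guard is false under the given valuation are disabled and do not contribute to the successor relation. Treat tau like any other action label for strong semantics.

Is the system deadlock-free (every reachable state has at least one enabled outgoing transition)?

Reach set: {0,2,3,5}
  0: b→5  [1 exit(s)]
  2: a→5  [1 exit(s)]
  3: ∅  [STUCK]
  5: a→2  a→3  tau→5  [3 exit(s)]
Path to 3: b·a

Answer: DEADLOCK at state 3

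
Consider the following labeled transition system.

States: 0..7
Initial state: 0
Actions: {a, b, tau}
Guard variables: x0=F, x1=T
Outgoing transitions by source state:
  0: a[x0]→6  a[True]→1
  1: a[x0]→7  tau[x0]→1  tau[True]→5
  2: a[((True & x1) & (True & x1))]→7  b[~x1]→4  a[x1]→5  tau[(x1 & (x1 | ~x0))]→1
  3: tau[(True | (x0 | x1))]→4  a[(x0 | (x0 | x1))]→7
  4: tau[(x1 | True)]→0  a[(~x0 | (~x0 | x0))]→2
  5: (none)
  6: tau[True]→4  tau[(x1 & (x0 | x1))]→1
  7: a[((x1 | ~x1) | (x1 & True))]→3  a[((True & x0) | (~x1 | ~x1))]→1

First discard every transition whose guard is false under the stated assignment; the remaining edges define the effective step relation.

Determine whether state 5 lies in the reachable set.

Answer: REACHABLE

Trace:
12 transition(s) survive guard evaluation.
Layer 0: {0}
Layer 1: {1}  now seen {0,1}
Layer 2: {5}  now seen {0,1,5}
R = {0,1,5}
witness 5: a·tau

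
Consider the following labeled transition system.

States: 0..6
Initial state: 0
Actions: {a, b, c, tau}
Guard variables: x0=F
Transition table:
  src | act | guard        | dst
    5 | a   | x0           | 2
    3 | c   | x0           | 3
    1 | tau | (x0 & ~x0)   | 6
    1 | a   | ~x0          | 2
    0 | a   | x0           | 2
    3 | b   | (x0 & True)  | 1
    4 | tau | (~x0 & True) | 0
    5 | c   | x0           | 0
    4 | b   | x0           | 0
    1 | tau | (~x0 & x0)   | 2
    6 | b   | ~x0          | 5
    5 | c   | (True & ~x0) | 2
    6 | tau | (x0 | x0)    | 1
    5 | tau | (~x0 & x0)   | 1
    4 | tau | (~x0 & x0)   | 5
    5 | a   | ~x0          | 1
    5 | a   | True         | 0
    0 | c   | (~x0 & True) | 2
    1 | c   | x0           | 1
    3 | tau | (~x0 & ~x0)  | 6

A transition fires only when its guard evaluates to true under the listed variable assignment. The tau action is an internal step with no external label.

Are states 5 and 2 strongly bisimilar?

Answer: NOT BISIMILAR

Analysis:
Bisimulation quotient by refinement:
  π0 = {{0,1,2,3,4,5,6}}
  π1 = {{0},{1},{2},{3,4},{5},{6}}
  π2 = {{0},{1},{2},{3},{4},{5},{6}}
7 equivalence class(es) (converged in 3)
class of 5: {5}; class of 2: {2}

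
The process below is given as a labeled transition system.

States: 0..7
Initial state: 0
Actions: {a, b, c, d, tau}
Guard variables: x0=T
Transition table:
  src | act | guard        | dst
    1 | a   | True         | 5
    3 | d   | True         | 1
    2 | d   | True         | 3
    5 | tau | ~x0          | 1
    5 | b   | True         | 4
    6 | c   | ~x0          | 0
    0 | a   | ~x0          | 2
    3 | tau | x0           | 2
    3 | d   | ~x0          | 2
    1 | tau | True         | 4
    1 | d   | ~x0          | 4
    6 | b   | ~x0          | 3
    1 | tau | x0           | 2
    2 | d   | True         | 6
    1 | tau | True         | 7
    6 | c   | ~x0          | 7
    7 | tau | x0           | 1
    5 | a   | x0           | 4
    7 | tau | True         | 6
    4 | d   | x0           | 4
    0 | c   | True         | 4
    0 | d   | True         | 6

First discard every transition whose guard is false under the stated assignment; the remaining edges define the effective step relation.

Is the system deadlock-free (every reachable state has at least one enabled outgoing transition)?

Reach set: {0,4,6}
  0: c→4  d→6  [deg 2]
  4: d→4  [deg 1]
  6: ∅  [no exit]
Path to 6: d

Answer: DEADLOCK at state 6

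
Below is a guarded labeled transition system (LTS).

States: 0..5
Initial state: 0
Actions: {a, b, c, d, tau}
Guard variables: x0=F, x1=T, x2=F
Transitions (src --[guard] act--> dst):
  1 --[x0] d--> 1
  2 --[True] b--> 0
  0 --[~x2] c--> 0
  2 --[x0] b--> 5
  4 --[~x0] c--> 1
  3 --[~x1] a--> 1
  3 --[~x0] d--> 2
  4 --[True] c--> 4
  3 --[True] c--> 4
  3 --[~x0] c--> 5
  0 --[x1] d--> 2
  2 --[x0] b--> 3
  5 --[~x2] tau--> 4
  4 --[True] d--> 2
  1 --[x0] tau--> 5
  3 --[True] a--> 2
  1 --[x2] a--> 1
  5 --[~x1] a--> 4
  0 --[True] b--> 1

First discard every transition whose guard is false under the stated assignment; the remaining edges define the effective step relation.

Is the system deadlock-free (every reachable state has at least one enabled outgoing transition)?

Reachable = {0,1,2}
  0: b→1  c→0  d→2  [3 exit(s)]
  1: ∅  [no exit]
  2: b→0  [1 exit(s)]
trace reaching 1: b

Answer: DEADLOCK at state 1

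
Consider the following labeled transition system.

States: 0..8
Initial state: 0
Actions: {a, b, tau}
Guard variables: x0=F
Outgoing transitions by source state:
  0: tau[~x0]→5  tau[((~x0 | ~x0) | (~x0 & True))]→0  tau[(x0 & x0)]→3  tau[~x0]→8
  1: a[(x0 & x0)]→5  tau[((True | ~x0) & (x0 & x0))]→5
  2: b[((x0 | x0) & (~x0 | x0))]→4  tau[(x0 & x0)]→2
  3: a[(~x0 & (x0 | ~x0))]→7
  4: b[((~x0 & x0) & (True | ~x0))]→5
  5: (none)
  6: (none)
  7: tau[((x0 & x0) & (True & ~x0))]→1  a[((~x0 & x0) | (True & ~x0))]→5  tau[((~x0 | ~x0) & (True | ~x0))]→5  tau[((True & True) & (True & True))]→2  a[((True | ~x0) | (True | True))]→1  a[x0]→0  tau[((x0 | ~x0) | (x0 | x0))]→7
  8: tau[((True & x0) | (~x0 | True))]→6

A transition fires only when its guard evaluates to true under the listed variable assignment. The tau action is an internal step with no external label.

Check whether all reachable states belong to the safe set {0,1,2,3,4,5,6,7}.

Inv-set: {0,1,2,3,4,5,6,7}
R = {0,5,6,8}
  0: safe
  5: safe
  6: safe
  8: ✗ unsafe
counterexample path to 8: tau

Answer: INVARIANT VIOLATED at state 8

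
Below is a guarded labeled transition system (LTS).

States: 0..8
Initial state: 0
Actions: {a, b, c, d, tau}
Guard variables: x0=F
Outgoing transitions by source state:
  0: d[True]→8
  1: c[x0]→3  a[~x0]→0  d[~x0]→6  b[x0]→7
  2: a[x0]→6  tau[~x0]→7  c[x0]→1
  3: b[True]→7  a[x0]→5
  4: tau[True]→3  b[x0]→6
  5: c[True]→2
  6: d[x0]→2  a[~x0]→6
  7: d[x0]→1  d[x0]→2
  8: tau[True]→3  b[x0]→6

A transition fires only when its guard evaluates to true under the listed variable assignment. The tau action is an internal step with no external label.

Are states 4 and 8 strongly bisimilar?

Refine partition for ~:
  P[0] = {{0,1,2,3,4,5,6,7,8}}
  P[1] = {{0},{1},{2,4,8},{3},{5},{6},{7}}
  P[2] = {{0},{1},{2},{3},{4,8},{5},{6},{7}}
Fixed point at round 3; 8 class(es).
class of 4: {4,8}; class of 8: {4,8}

Answer: BISIMILAR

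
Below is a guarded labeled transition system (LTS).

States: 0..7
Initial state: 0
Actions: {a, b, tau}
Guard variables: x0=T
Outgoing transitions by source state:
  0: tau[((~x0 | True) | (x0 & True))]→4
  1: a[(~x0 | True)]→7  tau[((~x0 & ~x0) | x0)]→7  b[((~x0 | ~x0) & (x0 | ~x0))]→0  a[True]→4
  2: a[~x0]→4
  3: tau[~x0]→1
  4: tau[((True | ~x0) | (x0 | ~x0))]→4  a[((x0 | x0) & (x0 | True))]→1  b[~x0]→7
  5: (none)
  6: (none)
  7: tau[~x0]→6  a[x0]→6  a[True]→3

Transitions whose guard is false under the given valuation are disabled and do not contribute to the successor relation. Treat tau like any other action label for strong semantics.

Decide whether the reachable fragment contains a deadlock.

Reach set: {0,1,3,4,6,7}
  0: tau→4  [1 out]
  1: a→4  a→7  tau→7  [3 out]
  3: ∅  [STUCK]
  4: a→1  tau→4  [2 out]
  6: ∅  [STUCK]
  7: a→3  a→6  [2 out]
Path to 3: tau·a·a·a

Answer: DEADLOCK at state 3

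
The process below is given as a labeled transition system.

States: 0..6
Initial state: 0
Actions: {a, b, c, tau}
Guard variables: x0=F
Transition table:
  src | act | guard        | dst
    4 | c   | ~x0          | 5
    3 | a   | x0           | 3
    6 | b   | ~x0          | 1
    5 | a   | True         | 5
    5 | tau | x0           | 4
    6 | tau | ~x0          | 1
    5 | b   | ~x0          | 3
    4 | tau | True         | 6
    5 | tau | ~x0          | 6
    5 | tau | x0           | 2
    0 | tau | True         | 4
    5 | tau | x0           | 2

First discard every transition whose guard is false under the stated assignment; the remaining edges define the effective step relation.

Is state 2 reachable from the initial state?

After dropping false guards: 8 live edges.
L0 = {0}
L1 = {4}  now seen {0,4}
L2 = {5,6}  now seen {0,4,5,6}
L3 = {1,3}  now seen {0,1,3,4,5,6}
Reach set: {0,1,3,4,5,6}

Answer: UNREACHABLE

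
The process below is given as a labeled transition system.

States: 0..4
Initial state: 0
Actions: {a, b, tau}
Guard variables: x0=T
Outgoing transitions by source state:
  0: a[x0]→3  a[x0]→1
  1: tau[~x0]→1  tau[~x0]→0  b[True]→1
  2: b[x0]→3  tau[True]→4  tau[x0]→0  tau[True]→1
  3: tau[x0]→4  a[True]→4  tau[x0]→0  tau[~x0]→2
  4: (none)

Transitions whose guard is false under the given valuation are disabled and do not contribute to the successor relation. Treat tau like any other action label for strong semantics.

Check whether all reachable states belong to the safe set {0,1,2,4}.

Allowed set {0,1,2,4}
R = {0,1,3,4}
  0: ✓
  1: ✓
  3: VIOLATES
  4: ✓
witness against invariant: a → 3

Answer: INVARIANT VIOLATED at state 3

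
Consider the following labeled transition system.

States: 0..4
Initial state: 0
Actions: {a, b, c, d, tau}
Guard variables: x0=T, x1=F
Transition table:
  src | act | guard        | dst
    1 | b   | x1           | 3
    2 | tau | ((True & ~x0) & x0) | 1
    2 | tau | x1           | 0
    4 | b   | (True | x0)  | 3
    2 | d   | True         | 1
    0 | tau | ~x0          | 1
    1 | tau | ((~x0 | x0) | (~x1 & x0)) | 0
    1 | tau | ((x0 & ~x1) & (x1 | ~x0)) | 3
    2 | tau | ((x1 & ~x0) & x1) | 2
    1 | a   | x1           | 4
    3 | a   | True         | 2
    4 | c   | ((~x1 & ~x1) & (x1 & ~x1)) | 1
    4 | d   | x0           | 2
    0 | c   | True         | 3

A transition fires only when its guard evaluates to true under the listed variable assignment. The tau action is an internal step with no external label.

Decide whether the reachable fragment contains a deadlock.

Reach set: {0,1,2,3}
  0: c→3  [1 out]
  1: tau→0  [1 out]
  2: d→1  [1 out]
  3: a→2  [1 out]

Answer: DEADLOCK-FREE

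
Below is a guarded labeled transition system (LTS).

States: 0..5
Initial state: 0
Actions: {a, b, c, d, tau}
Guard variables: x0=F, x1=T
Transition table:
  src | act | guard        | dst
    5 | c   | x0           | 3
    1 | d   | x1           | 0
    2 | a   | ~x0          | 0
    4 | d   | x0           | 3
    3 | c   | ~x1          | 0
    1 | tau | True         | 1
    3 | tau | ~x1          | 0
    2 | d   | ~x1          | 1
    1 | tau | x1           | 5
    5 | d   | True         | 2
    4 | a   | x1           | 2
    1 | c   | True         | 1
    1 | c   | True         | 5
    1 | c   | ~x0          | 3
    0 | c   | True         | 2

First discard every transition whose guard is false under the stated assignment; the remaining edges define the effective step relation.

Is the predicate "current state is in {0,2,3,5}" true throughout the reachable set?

Inv-set: {0,2,3,5}
Reach set: {0,2}
  0: ✓
  2: ✓

Answer: INVARIANT HOLDS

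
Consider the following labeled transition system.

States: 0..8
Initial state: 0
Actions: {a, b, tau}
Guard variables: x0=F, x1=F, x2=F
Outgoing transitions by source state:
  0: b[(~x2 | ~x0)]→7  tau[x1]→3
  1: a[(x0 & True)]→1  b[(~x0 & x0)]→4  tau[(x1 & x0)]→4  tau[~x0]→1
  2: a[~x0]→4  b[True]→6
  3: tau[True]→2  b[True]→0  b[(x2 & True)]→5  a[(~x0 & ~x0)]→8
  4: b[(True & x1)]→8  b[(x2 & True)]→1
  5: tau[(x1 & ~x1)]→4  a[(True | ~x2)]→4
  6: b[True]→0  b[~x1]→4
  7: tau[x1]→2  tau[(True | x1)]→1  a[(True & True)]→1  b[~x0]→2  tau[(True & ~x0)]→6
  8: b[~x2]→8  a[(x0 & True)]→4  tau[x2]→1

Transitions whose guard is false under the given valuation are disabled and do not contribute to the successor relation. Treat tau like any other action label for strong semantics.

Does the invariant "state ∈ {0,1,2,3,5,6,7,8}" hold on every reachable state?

Answer: INVARIANT VIOLATED at state 4

Analysis:
Safe = {0,1,2,3,5,6,7,8}
R = {0,1,2,4,6,7}
  0: ok
  1: ok
  2: ok
  4: ✗ unsafe
  6: ok
  7: ok
counterexample path to 4: b·tau·b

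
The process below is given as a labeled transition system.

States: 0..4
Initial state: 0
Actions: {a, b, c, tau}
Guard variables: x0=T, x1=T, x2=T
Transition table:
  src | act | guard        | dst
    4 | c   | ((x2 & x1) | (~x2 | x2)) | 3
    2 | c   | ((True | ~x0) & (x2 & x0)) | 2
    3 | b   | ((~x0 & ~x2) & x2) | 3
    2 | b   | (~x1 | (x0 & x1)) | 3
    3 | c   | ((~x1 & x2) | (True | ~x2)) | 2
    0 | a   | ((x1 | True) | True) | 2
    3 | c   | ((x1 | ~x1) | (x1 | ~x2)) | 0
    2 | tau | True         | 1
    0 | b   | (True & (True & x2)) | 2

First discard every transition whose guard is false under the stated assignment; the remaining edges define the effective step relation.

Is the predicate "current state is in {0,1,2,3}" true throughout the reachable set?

Safe = {0,1,2,3}
R = {0,1,2,3}
  0: safe
  1: safe
  2: safe
  3: safe

Answer: INVARIANT HOLDS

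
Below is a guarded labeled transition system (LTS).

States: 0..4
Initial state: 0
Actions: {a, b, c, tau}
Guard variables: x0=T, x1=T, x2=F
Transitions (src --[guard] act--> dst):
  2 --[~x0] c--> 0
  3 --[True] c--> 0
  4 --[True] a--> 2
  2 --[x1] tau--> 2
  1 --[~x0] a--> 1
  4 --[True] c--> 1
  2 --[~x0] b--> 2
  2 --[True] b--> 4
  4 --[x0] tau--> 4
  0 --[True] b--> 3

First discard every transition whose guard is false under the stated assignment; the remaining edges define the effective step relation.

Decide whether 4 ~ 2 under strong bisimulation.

Answer: NOT BISIMILAR

Analysis:
Refine partition for ~:
  round 0: {{0,1,2,3,4}}
  round 1: {{0},{1},{2},{3},{4}}
stable after 2 split(s): 5 block(s)
4∈{4}, 2∈{2}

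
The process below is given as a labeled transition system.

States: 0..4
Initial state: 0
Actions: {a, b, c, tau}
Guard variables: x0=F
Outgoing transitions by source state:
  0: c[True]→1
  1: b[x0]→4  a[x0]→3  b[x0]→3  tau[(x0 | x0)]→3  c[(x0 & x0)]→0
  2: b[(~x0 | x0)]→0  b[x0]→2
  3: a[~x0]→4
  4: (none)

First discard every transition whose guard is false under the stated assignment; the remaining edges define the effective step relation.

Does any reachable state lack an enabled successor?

Reachable = {0,1}
  0: c→1  [1 out]
  1: ∅  [no exit]
Path to 1: c

Answer: DEADLOCK at state 1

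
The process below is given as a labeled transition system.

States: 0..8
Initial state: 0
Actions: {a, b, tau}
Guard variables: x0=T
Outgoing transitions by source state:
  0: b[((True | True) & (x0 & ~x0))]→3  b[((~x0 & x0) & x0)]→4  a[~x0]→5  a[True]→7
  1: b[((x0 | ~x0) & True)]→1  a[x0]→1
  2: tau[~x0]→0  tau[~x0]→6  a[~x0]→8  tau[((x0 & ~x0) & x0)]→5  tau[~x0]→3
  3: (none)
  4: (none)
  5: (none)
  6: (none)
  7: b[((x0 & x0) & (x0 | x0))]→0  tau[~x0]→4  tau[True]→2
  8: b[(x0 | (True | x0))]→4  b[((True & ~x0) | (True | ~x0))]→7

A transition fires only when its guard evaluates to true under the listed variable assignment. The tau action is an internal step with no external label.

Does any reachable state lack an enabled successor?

Answer: DEADLOCK at state 2

Working:
R = {0,2,7}
  0: a→7  [1 exit(s)]
  2: ∅  [STUCK]
  7: b→0  tau→2  [2 exit(s)]
Path to 2: a·tau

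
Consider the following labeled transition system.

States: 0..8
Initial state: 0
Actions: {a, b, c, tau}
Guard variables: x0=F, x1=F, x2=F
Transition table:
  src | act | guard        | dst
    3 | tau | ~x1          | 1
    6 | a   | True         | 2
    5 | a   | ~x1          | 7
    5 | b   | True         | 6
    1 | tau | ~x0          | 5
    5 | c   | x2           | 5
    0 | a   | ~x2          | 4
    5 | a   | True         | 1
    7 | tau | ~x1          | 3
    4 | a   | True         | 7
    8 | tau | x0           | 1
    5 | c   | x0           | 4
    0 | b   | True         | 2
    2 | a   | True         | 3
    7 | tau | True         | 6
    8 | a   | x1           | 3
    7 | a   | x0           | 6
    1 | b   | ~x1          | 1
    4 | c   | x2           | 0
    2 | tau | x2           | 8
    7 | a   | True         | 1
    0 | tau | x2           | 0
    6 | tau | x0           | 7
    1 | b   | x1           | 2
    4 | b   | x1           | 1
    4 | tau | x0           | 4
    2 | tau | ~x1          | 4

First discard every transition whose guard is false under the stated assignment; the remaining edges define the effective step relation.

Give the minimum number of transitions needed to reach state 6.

Answer: 3

Trace:
BFS to 6:
  Layer 0: {0}
  Layer 1: {2,4}
  Layer 2: {3,7}
  Layer 3: {1,6}
first hit 6 at d=3 via a·a·tau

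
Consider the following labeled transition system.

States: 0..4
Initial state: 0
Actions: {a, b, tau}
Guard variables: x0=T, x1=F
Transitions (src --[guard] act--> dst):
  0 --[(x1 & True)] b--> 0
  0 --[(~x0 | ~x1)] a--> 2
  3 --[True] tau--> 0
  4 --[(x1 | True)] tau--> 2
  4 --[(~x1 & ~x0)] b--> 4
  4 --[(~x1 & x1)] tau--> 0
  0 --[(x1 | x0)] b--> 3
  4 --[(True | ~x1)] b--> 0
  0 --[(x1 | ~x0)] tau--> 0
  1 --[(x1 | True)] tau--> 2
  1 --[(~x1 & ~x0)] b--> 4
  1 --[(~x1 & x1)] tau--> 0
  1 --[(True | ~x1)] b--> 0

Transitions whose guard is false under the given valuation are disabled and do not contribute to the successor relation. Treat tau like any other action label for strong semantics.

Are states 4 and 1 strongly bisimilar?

Answer: BISIMILAR

Trace:
Bisimulation quotient by refinement:
  round 0: {{0,1,2,3,4}}
  round 1: {{0},{1,4},{2},{3}}
stable after 2 split(s): 4 block(s)
4∈{1,4}, 1∈{1,4}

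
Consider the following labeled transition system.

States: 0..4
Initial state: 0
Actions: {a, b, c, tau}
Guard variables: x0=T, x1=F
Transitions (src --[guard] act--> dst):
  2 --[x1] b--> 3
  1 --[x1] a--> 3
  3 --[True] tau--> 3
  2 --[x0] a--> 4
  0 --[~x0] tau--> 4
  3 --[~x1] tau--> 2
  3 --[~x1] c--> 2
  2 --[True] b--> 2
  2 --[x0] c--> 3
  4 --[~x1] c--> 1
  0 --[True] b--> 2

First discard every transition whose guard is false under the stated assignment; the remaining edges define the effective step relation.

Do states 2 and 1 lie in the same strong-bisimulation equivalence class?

Answer: NOT BISIMILAR

Analysis:
Bisimulation quotient by refinement:
  P[0] = {{0,1,2,3,4}}
  P[1] = {{0},{1},{2},{3},{4}}
stable after 2 split(s): 5 block(s)
[2]={2}  [1]={1}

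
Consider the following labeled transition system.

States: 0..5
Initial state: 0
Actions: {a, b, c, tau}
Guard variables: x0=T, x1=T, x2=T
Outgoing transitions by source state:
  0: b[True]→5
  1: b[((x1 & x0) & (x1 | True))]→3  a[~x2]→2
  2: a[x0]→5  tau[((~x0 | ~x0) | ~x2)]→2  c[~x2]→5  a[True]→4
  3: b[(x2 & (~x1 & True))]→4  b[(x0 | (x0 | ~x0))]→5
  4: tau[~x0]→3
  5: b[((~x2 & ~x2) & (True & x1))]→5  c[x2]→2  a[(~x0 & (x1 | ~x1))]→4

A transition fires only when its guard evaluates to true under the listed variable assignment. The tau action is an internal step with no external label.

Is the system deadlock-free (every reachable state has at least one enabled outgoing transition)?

Answer: DEADLOCK at state 4

Analysis:
R = {0,2,4,5}
  0: b→5  [deg 1]
  2: a→4  a→5  [deg 2]
  4: ∅  [STUCK]
  5: c→2  [deg 1]
Path to 4: b·c·a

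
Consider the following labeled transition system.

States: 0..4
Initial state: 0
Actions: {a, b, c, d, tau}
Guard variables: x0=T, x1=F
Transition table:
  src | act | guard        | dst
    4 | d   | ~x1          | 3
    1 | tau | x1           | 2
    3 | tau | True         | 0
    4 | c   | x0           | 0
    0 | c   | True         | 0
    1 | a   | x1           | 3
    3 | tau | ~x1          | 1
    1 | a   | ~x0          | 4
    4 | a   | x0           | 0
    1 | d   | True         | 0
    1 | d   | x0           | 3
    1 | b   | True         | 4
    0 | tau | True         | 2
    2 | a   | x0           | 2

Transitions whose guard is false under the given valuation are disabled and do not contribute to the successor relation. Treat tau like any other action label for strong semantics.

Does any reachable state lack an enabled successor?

Answer: DEADLOCK-FREE

Analysis:
R = {0,2}
  0: c→0  tau→2  [2 out]
  2: a→2  [1 out]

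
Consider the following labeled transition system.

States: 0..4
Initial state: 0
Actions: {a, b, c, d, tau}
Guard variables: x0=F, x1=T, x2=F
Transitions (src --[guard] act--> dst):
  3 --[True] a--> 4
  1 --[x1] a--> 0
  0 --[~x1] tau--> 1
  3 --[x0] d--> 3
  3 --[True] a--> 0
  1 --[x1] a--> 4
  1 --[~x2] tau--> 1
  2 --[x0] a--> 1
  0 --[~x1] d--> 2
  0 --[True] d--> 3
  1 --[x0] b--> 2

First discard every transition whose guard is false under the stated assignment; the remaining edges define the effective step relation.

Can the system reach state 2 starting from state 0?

After dropping false guards: 6 live edges.
Layer 0: {0}
Layer 1: {3}  now seen {0,3}
Layer 2: {4}  now seen {0,3,4}
Reach set: {0,3,4}

Answer: UNREACHABLE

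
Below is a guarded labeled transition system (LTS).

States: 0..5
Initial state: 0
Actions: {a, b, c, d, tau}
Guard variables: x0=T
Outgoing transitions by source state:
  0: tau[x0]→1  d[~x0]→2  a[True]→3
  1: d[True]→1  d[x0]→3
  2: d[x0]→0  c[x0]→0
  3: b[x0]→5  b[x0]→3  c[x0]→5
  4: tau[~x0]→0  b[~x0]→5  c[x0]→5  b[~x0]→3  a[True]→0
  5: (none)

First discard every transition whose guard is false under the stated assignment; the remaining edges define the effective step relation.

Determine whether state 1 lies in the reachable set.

11 transition(s) survive guard evaluation.
Layer 0: {0}
Layer 1: {1,3}  cumulative {0,1,3}
Layer 2: {5}  cumulative {0,1,3,5}
R = {0,1,3,5}
Path to 1: tau

Answer: REACHABLE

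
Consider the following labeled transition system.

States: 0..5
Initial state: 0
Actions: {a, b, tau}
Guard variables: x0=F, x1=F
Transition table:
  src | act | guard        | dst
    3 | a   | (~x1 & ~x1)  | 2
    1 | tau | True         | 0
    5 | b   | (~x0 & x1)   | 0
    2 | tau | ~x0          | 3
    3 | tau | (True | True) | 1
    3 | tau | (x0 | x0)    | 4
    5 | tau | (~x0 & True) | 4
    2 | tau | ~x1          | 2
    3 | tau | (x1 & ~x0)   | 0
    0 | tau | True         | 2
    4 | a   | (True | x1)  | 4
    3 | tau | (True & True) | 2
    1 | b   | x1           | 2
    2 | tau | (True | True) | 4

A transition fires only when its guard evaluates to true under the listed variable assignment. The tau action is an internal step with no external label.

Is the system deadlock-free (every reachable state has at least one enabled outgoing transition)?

Answer: DEADLOCK-FREE

Trace:
Reachable = {0,1,2,3,4}
  0: tau→2  [1 exit(s)]
  1: tau→0  [1 exit(s)]
  2: tau→2  tau→3  tau→4  [3 exit(s)]
  3: a→2  tau→1  tau→2  [3 exit(s)]
  4: a→4  [1 exit(s)]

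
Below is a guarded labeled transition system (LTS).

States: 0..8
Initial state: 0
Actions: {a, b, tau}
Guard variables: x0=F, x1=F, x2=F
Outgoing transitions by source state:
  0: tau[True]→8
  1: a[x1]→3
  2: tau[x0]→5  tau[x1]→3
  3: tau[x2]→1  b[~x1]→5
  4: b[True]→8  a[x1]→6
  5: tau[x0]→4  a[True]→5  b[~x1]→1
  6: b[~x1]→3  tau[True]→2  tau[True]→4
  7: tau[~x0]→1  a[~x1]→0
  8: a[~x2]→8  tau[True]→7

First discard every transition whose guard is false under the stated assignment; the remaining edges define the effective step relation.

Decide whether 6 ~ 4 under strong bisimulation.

Refine partition for ~:
  round 0: {{0,1,2,3,4,5,6,7,8}}
  round 1: {{0},{1,2},{3,4},{5},{6},{7,8}}
  round 2: {{0},{1,2},{3},{4},{5},{6},{7},{8}}
stable after 3 split(s): 8 block(s)
[6]={6}  [4]={4}

Answer: NOT BISIMILAR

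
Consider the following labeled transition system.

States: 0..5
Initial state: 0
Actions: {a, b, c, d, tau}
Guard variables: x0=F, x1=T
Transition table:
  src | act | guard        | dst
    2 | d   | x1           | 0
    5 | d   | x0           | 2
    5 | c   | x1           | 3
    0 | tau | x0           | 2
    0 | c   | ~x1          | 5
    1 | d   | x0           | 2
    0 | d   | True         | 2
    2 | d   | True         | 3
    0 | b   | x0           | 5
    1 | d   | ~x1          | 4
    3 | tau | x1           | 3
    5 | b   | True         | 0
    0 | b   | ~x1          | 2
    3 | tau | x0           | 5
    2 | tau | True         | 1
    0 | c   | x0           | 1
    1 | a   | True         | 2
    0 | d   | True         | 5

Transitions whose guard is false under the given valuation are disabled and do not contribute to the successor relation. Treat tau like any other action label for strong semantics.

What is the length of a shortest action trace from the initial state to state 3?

Answer: 2

Trace:
Layered search for 3:
  depth 0: {0}
  depth 1: {2,5}
  depth 2: {1,3}
first hit 3 at d=2 via d·d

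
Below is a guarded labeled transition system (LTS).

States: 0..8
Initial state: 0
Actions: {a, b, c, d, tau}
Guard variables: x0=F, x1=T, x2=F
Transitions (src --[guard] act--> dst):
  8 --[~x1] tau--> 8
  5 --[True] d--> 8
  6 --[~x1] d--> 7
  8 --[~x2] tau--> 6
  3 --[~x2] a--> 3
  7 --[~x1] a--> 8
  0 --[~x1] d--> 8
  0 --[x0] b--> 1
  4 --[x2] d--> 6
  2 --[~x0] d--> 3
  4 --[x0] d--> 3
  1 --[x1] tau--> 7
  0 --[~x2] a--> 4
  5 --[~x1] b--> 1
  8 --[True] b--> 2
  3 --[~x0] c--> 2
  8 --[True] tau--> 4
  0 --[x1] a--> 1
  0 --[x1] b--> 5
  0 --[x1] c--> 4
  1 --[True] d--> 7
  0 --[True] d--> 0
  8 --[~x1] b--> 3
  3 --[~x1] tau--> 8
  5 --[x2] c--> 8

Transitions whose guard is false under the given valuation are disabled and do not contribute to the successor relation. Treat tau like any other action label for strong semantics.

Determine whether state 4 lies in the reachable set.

After dropping false guards: 14 live edges.
Layer 0: {0}
Layer 1: {1,4,5}  cumulative {0,1,4,5}
Layer 2: {7,8}  cumulative {0,1,4,5,7,8}
Layer 3: {2,6}  cumulative {0,1,2,4,5,6,7,8}
Layer 4: {3}  cumulative {0,1,2,3,4,5,6,7,8}
R = {0,1,2,3,4,5,6,7,8}
witness 4: a

Answer: REACHABLE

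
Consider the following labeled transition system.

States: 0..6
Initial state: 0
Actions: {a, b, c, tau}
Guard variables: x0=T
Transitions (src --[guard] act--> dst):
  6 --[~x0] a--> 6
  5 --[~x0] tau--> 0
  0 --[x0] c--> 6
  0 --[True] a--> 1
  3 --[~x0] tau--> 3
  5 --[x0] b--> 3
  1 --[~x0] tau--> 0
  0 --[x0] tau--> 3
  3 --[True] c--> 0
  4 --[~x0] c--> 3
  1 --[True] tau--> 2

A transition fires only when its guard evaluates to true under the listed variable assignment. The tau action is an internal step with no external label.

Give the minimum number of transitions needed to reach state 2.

Layered search for 2:
  L0 = {0}
  L1 = {1,3,6}
  L2 = {2}
depth(2)=2, e.g. a·tau

Answer: 2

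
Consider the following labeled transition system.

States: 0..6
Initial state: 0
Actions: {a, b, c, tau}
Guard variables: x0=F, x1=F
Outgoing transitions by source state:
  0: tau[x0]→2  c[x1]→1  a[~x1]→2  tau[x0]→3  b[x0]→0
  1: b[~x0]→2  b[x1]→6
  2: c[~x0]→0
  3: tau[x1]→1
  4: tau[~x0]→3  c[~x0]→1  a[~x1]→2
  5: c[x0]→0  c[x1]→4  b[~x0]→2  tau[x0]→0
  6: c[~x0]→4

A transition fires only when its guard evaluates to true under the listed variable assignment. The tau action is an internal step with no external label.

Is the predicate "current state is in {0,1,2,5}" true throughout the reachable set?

Answer: INVARIANT HOLDS

Trace:
Inv-set: {0,1,2,5}
Reachable = {0,2}
  0: ✓
  2: ✓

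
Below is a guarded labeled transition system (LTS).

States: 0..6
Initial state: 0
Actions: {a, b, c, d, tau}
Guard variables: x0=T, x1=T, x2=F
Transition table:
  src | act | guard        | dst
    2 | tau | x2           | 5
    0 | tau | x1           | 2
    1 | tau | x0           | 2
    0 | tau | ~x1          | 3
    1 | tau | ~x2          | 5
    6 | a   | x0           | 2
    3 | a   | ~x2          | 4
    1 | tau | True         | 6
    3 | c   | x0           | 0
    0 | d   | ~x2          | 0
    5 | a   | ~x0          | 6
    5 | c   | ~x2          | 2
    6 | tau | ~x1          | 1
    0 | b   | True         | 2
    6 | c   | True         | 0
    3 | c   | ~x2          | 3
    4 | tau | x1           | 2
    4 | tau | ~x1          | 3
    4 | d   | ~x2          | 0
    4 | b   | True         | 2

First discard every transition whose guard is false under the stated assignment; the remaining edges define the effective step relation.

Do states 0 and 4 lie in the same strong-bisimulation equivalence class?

Answer: BISIMILAR

Trace:
Refine partition for ~:
  P[0] = {{0,1,2,3,4,5,6}}
  P[1] = {{0,4},{1},{2},{3,6},{5}}
  P[2] = {{0,4},{1},{2},{3},{5},{6}}
Fixed point at round 3; 6 class(es).
class of 0: {0,4}; class of 4: {0,4}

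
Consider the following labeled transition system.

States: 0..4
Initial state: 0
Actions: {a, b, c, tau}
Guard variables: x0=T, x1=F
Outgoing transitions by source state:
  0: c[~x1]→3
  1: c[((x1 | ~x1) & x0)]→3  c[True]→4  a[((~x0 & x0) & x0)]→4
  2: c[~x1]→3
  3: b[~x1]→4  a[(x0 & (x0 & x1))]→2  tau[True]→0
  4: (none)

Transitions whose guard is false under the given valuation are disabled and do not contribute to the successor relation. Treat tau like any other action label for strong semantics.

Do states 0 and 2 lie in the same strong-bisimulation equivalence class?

Compute ~ classes (split until stable):
  P[0] = {{0,1,2,3,4}}
  P[1] = {{0,1,2},{3},{4}}
  P[2] = {{0,2},{1},{3},{4}}
stable after 3 split(s): 4 block(s)
0∈{0,2}, 2∈{0,2}

Answer: BISIMILAR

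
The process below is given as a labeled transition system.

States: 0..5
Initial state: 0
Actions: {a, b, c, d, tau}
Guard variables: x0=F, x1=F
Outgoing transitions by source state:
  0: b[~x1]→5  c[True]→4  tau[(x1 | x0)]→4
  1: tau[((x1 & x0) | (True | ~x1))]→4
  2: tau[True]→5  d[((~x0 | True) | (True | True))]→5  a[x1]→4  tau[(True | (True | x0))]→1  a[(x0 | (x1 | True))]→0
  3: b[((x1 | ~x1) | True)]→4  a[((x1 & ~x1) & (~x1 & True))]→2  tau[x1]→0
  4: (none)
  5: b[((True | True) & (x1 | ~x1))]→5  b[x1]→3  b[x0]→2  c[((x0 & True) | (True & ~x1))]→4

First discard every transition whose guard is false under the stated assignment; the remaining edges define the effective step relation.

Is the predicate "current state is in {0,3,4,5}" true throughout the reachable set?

Allowed set {0,3,4,5}
Reach set: {0,4,5}
  0: safe
  4: safe
  5: safe

Answer: INVARIANT HOLDS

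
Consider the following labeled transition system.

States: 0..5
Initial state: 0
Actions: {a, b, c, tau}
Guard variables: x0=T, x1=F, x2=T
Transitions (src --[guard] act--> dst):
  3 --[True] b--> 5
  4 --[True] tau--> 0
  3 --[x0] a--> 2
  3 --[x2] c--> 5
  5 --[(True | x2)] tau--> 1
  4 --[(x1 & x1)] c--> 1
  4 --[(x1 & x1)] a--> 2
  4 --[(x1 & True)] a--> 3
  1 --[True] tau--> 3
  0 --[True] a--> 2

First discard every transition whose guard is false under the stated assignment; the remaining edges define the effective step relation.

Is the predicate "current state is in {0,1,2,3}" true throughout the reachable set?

Safe = {0,1,2,3}
Reachable = {0,2}
  0: ok
  2: ok

Answer: INVARIANT HOLDS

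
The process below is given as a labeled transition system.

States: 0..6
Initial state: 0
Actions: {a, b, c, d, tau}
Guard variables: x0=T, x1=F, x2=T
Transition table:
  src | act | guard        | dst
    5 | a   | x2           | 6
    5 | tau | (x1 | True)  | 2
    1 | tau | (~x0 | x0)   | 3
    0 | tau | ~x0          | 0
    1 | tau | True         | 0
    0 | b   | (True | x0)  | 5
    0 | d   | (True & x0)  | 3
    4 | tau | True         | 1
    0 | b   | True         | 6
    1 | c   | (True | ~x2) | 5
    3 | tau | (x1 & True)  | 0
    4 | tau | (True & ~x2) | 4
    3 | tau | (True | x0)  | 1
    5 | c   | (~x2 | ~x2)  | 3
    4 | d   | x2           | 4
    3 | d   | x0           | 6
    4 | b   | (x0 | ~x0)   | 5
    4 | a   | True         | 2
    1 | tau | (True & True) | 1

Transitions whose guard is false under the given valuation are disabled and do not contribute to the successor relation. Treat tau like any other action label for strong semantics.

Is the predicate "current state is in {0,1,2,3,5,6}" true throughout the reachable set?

Answer: INVARIANT HOLDS

Working:
Inv-set: {0,1,2,3,5,6}
R = {0,1,2,3,5,6}
  0: safe
  1: safe
  2: safe
  3: safe
  5: safe
  6: safe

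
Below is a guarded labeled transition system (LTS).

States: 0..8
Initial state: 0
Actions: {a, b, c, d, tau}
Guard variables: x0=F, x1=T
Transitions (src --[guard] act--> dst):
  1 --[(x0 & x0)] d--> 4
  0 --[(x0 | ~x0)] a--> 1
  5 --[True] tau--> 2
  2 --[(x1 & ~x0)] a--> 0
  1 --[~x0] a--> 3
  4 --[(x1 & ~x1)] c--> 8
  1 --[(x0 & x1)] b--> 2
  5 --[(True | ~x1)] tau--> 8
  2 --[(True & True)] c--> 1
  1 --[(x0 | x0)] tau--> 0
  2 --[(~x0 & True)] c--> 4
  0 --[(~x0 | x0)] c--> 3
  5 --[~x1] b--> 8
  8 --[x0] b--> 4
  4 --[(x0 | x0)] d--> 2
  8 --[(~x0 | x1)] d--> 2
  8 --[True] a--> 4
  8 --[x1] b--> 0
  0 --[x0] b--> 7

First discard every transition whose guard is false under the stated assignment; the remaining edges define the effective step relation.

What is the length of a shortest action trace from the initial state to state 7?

Answer: UNREACHABLE

Trace:
Layered search for 7:
  L0 = {0}
  L1 = {1,3}
7 never appears.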